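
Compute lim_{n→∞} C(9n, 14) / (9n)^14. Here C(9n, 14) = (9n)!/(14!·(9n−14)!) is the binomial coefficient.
lim = 1/14! = 1/87178291200

With N = 9n → ∞: C(N, 14) / N^14 = [N(N−1)…(N−13)] / (14! · N^14) = (1/14!) · 1 · (1 − 1/(9n)) · … · (1 − 13/(9n)). Each factor → 1 as N → ∞, so the limit is 1/14! = 1/87178291200.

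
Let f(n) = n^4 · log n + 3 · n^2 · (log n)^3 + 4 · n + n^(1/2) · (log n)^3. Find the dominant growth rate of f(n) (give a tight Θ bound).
f(n) ∈ Θ(n^4 · log n)

Compare the terms by growth order. For large n, n^a · (log n)^b dominates n^a' · (log n)^b' iff a > a', or (a = a' and b > b'). Ranking the 4 terms shows the dominant one is n^4 · log n. Hence f(n) ∈ Θ(n^4 · log n).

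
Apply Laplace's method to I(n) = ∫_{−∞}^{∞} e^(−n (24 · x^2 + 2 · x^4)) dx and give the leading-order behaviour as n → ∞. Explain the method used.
I(n) ~ sqrt(π/(24n))

φ(x) = 24 · x^2 + 2 · x^4 has its unique global minimum at x* = 0 (since φ'(x) = 48x + 8x^3 = 0 only at x = 0 for real x with both coefficients positive, and φ → ∞ as |x| → ∞). At x* = 0, φ(0) = 0 and φ''(0) = 48. Laplace's method then gives
  I(n) ~ sqrt(2π / (n · φ''(0))) · e^(−n φ(0)) = sqrt(2π / (48n)) = sqrt(π/(24n)).
The 2 · x^4 term contributes only at subleading order (an O(1/n) relative correction).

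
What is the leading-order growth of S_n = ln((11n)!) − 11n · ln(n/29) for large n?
S_n ~ 11n · (ln 319 − 1) + O(ln n)

Stirling: ln((11n)!) = 11n ln(11n) − 11n + O(ln n).
  S_n = 11n ln(11n) − 11n − 11n ln(n/29) + O(ln n)
      = 11n ln(11n) − 11n ln n + 11n ln 29 − 11n + O(ln n)
      = 11n ln 11 + 11n ln 29 − 11n + O(ln n)
      = 11n (ln 319 − 1) + O(ln n).
Numerically ln(319) − 1 ≈ 4.7652.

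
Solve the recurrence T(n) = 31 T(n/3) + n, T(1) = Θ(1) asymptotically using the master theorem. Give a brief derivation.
T(n) = Θ(n^(log_3 31))

Master theorem: compare f(n) = n to n^(log_3 31) where log_3 31 ≈ 3.126. Since 1 < log_3 31, we have f(n) = O(n^(log_3 31 − ε)) for some ε > 0 — Case 1. Hence T(n) = Θ(n^(log_3 31)).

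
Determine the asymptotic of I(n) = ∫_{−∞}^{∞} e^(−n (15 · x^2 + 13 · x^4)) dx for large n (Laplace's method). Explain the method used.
I(n) ~ sqrt(π/(15n))

φ(x) = 15 · x^2 + 13 · x^4 has its unique global minimum at x* = 0 (since φ'(x) = 30x + 52x^3 = 0 only at x = 0 for real x with both coefficients positive, and φ → ∞ as |x| → ∞). At x* = 0, φ(0) = 0 and φ''(0) = 30. Laplace's method then gives
  I(n) ~ sqrt(2π / (n · φ''(0))) · e^(−n φ(0)) = sqrt(2π / (30n)) = sqrt(π/(15n)).
The 13 · x^4 term contributes only at subleading order (an O(1/n) relative correction).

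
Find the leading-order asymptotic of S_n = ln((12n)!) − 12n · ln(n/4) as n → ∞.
S_n ~ 12n · (ln 48 − 1) + O(ln n)

Stirling: ln((12n)!) = 12n ln(12n) − 12n + O(ln n).
  S_n = 12n ln(12n) − 12n − 12n ln(n/4) + O(ln n)
      = 12n ln(12n) − 12n ln n + 12n ln 4 − 12n + O(ln n)
      = 12n ln 12 + 12n ln 4 − 12n + O(ln n)
      = 12n (ln 48 − 1) + O(ln n).
Numerically ln(48) − 1 ≈ 2.8712.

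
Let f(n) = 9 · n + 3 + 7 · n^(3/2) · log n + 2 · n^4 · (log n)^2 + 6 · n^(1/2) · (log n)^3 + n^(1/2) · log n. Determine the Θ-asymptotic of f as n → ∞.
f(n) ∈ Θ(n^4 · (log n)^2)

Compare the terms by growth order. For large n, n^a · (log n)^b dominates n^a' · (log n)^b' iff a > a', or (a = a' and b > b'). Ranking the 6 terms shows the dominant one is 2 · n^4 · (log n)^2. Hence f(n) ∈ Θ(n^4 · (log n)^2).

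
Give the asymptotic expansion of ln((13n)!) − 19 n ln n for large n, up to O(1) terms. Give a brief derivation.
ln((13n)!) − 19 n ln n = −6 n ln n + 13(ln 13 − 1) n + (1/2) ln(2π·13n) + O(1/n)

Stirling: ln((13n)!) = 13n ln(13n) − 13n + (1/2) ln(2π·13n) + O(1/n).
Expand 13n ln(13n) = 13n (ln n + ln 13) = 13n ln n + 13n ln 13.
Subtract 19n ln n: leading term is (13 − 19) n ln n = −6 n ln n. The next term is 13n ln 13 − 13n = 13(ln 13 − 1) n. Then the (1/2) ln(2π·13n) correction.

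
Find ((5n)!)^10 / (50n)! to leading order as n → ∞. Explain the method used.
((5n)!)^10/(50n)! ~ ((2π·5n)^(9/2) / sqrt(10)) · 10^(−10·5n)  →  0

Write N = 5n. Stirling: N! ~ sqrt(2π N)(N/e)^N and (10N)! ~ sqrt(2π·10N)·(10N/e)^(10N).
  (N!)^10/(10N)! ~ (2π N)^(10/2) (N/e)^(10N) / [sqrt(2π·10N) (10N/e)^(10N)]
     = (2π N)^(10/2) / sqrt(2π·10N) · (N/(10N))^(10N)
     = (2π N)^((10−1)/2) / sqrt(10) · 10^(−10N).
Since 10^10 > 1, the factor 10^(−10N) decays exponentially, so the ratio → 0. Substituting N = 5n gives the stated form.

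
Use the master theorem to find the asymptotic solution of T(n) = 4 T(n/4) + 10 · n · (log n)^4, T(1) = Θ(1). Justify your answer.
T(n) = Θ(n · (log n)^5)

Here log_4 4 = 1 and f(n) = 10 · n · (log n)^4 = Θ(n^(log_4 4) · (log n)^4). This is the extended Case 2 of the master theorem (f matches the critical exponent up to log factors), giving T(n) = Θ(n^(log_4 4) · (log n)^(4+1)) = Θ(n · (log n)^5).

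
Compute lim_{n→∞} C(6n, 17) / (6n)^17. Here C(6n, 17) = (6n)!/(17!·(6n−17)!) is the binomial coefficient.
lim = 1/17! = 1/355687428096000

With N = 6n → ∞: C(N, 17) / N^17 = [N(N−1)…(N−16)] / (17! · N^17) = (1/17!) · 1 · (1 − 1/(6n)) · … · (1 − 16/(6n)). Each factor → 1 as N → ∞, so the limit is 1/17! = 1/355687428096000.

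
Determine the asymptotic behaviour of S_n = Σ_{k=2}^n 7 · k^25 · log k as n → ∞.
S_n ~ 7 · n^26 log n / 26 − 7 · n^26 / 676

By integral comparison, S_n = ∫_1^n 7 · x^25 · log x dx + O(n^25 · log n). For the integral, ∫ x^25 log x dx = n^26 log n / 26 − n^26/676 (integration by parts). Hence S_n ~ 7 · n^26 log n / 26 − 7 · n^26 / 676.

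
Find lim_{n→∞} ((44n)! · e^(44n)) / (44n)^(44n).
lim = ∞

Stirling: (44n)! ~ sqrt(2π·44n) · (44n/e)^(44n). Hence
  (44n)! · e^(44n) / (44n)^(44n) ~ sqrt(2π·44n) = sqrt(2π·44) · sqrt(n) → ∞.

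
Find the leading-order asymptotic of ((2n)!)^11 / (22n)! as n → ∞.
((2n)!)^11/(22n)! ~ ((2π·2n)^(10/2) / sqrt(11)) · 11^(−11·2n)  →  0

Write N = 2n. Stirling: N! ~ sqrt(2π N)(N/e)^N and (11N)! ~ sqrt(2π·11N)·(11N/e)^(11N).
  (N!)^11/(11N)! ~ (2π N)^(11/2) (N/e)^(11N) / [sqrt(2π·11N) (11N/e)^(11N)]
     = (2π N)^(11/2) / sqrt(2π·11N) · (N/(11N))^(11N)
     = (2π N)^((11−1)/2) / sqrt(11) · 11^(−11N).
Since 11^11 > 1, the factor 11^(−11N) decays exponentially, so the ratio → 0. Substituting N = 2n gives the stated form.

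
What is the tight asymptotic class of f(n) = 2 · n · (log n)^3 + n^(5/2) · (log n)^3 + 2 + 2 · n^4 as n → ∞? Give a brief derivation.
f(n) ∈ Θ(n^4)

Compare the terms by growth order. For large n, n^a · (log n)^b dominates n^a' · (log n)^b' iff a > a', or (a = a' and b > b'). Ranking the 4 terms shows the dominant one is 2 · n^4. Hence f(n) ∈ Θ(n^4).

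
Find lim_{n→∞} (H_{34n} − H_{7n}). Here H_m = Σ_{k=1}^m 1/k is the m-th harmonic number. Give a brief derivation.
lim = ln(34/7)

Euler-Maclaurin gives H_m = ln m + γ + 1/(2m) + O(1/m^2). The γ and O(1/m) terms cancel in the difference:
  H_{34n} − H_{7n} = ln(34n) − ln(7n) + O(1/n) = ln(34/7) + O(1/n).
Hence the limit is ln(34/7).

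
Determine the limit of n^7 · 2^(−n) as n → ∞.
lim = 0

Exponentials with base > 1 dominate every fixed polynomial: for any fixed c, n^c / 2^n → 0 as n → ∞ (e.g. by the ratio test, or by writing 2^n = e^(n ln 2) and noting e^(n ln 2) / n^c → ∞). Hence n^7 · 2^(−n) = n^7 / 2^n → 0.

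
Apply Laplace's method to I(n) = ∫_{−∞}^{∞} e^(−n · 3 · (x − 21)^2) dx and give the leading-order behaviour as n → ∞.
I(n) = sqrt(π/(3n))

Here φ(x) = 3 · (x − 21)^2 has its unique minimum at x* = 21 with φ(x*) = 0 and φ''(x*) = 6. Laplace's method gives
  I(n) ~ e^(−n φ(x*)) · sqrt(2π / (n · φ''(x*))) = sqrt(2π / (6n)) = sqrt(π/(3n)).
This is exact: substituting u = (x − 21)·sqrt(3n) gives I(n) = (1/sqrt(3n)) ∫_{−∞}^{∞} e^(−u^2) du = sqrt(π/(3n)).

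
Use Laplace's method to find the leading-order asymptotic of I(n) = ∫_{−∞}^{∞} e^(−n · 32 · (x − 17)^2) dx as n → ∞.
I(n) = sqrt(π/(32n))

Here φ(x) = 32 · (x − 17)^2 has its unique minimum at x* = 17 with φ(x*) = 0 and φ''(x*) = 64. Laplace's method gives
  I(n) ~ e^(−n φ(x*)) · sqrt(2π / (n · φ''(x*))) = sqrt(2π / (64n)) = sqrt(π/(32n)).
This is exact: substituting u = (x − 17)·sqrt(32n) gives I(n) = (1/sqrt(32n)) ∫_{−∞}^{∞} e^(−u^2) du = sqrt(π/(32n)).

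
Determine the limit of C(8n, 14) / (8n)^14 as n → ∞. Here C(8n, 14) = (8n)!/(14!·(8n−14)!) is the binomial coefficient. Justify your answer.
lim = 1/14! = 1/87178291200

With N = 8n → ∞: C(N, 14) / N^14 = [N(N−1)…(N−13)] / (14! · N^14) = (1/14!) · 1 · (1 − 1/(8n)) · … · (1 − 13/(8n)). Each factor → 1 as N → ∞, so the limit is 1/14! = 1/87178291200.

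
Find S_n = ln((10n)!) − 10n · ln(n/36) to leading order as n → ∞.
S_n ~ 10n · (ln 360 − 1) + O(ln n)

Stirling: ln((10n)!) = 10n ln(10n) − 10n + O(ln n).
  S_n = 10n ln(10n) − 10n − 10n ln(n/36) + O(ln n)
      = 10n ln(10n) − 10n ln n + 10n ln 36 − 10n + O(ln n)
      = 10n ln 10 + 10n ln 36 − 10n + O(ln n)
      = 10n (ln 360 − 1) + O(ln n).
Numerically ln(360) − 1 ≈ 4.8861.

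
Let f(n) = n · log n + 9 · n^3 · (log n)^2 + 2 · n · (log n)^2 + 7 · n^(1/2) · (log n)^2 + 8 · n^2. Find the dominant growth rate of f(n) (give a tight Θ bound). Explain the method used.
f(n) ∈ Θ(n^3 · (log n)^2)

Compare the terms by growth order. For large n, n^a · (log n)^b dominates n^a' · (log n)^b' iff a > a', or (a = a' and b > b'). Ranking the 5 terms shows the dominant one is 9 · n^3 · (log n)^2. Hence f(n) ∈ Θ(n^3 · (log n)^2).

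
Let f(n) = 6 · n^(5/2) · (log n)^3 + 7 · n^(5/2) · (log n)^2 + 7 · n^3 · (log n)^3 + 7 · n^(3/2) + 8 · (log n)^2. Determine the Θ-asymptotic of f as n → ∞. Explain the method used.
f(n) ∈ Θ(n^3 · (log n)^3)

Compare the terms by growth order. For large n, n^a · (log n)^b dominates n^a' · (log n)^b' iff a > a', or (a = a' and b > b'). Ranking the 5 terms shows the dominant one is 7 · n^3 · (log n)^3. Hence f(n) ∈ Θ(n^3 · (log n)^3).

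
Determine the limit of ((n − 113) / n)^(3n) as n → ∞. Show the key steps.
lim = e^(−339)

Rewrite as (1 − 113/n)^(3n). By the standard limit (1 + x/n)^n → e^x, we have (1 − 113/n)^n → e^(−113), and raising to the 3rd power gives e^(−339).
More precisely, ln[(1 − 113/n)^(3n)] = 3n · ln(1 − 113/n) = 3n · (-113/n + O(1/n^2)) = -339 + O(1/n) → -339.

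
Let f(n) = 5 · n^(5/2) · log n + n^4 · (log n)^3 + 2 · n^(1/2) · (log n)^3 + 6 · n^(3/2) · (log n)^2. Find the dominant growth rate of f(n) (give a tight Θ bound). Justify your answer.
f(n) ∈ Θ(n^4 · (log n)^3)

Compare the terms by growth order. For large n, n^a · (log n)^b dominates n^a' · (log n)^b' iff a > a', or (a = a' and b > b'). Ranking the 4 terms shows the dominant one is n^4 · (log n)^3. Hence f(n) ∈ Θ(n^4 · (log n)^3).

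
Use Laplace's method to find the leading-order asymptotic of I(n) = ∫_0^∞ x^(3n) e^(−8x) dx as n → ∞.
I(n) ~ (sqrt(2π·3n) / 8) · (3n/(8e))^(3n)

Write the integrand as exp(3n ln x − 8x) and set f(x) = 3n ln x − 8x. Then f'(x) = 3n/x − 8 = 0 at x* = 3n/8, and f''(x*) = −3n/x*^2 = −8^2/(3n). Laplace's method (interior maximum) gives
  I(n) ~ e^(f(x*)) · sqrt(2π / |f''(x*)|)
        = exp(3n ln(3n/8) − 3n) · sqrt(2π · 3n / 8^2)
        = (3n/8)^(3n) e^(−3n) · sqrt(2π·3n) / 8
        = (sqrt(2π·3n) / 8) · (3n/(8e))^(3n).
This matches Γ(3n+1)/8^(3n+1) with Stirling applied to Γ.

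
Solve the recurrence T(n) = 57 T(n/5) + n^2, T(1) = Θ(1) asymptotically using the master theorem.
T(n) = Θ(n^(log_5 57))

Master theorem: compare f(n) = n^2 to n^(log_5 57) where log_5 57 ≈ 2.512. Since 2 < log_5 57, we have f(n) = O(n^(log_5 57 − ε)) for some ε > 0 — Case 1. Hence T(n) = Θ(n^(log_5 57)).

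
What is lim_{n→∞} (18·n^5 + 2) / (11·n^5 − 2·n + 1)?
lim = 18/11

For large n the leading n^5 terms dominate both numerator and denominator. Dividing top and bottom by n^5, every other term tends to 0, leaving 18/11.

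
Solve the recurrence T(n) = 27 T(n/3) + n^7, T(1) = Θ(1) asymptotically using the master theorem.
T(n) = Θ(n^7)

log_3 27 ≈ 3.000. f(n) = n^7 dominates n^(log_3 27) since 7 > 3.000, and the regularity condition a·f(n/b) = 27·(n/3)^7 = (27/2187)·n^7 ≤ c·f(n) holds with c = 27/2187 ≈ 0.0123 < 1. So this is Case 3: T(n) = Θ(f(n)) = Θ(n^7).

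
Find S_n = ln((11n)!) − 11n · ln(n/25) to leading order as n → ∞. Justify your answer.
S_n ~ 11n · (ln 275 − 1) + O(ln n)

Stirling: ln((11n)!) = 11n ln(11n) − 11n + O(ln n).
  S_n = 11n ln(11n) − 11n − 11n ln(n/25) + O(ln n)
      = 11n ln(11n) − 11n ln n + 11n ln 25 − 11n + O(ln n)
      = 11n ln 11 + 11n ln 25 − 11n + O(ln n)
      = 11n (ln 275 − 1) + O(ln n).
Numerically ln(275) − 1 ≈ 4.6168.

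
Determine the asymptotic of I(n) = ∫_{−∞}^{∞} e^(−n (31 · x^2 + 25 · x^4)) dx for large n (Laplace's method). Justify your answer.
I(n) ~ sqrt(π/(31n))

φ(x) = 31 · x^2 + 25 · x^4 has its unique global minimum at x* = 0 (since φ'(x) = 62x + 100x^3 = 0 only at x = 0 for real x with both coefficients positive, and φ → ∞ as |x| → ∞). At x* = 0, φ(0) = 0 and φ''(0) = 62. Laplace's method then gives
  I(n) ~ sqrt(2π / (n · φ''(0))) · e^(−n φ(0)) = sqrt(2π / (62n)) = sqrt(π/(31n)).
The 25 · x^4 term contributes only at subleading order (an O(1/n) relative correction).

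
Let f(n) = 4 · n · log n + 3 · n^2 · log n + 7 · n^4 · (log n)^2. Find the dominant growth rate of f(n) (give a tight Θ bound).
f(n) ∈ Θ(n^4 · (log n)^2)

Compare the terms by growth order. For large n, n^a · (log n)^b dominates n^a' · (log n)^b' iff a > a', or (a = a' and b > b'). Ranking the 3 terms shows the dominant one is 7 · n^4 · (log n)^2. Hence f(n) ∈ Θ(n^4 · (log n)^2).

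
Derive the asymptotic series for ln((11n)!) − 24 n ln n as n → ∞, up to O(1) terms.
ln((11n)!) − 24 n ln n = −13 n ln n + 11(ln 11 − 1) n + (1/2) ln(2π·11n) + O(1/n)

Stirling: ln((11n)!) = 11n ln(11n) − 11n + (1/2) ln(2π·11n) + O(1/n).
Expand 11n ln(11n) = 11n (ln n + ln 11) = 11n ln n + 11n ln 11.
Subtract 24n ln n: leading term is (11 − 24) n ln n = −13 n ln n. The next term is 11n ln 11 − 11n = 11(ln 11 − 1) n. Then the (1/2) ln(2π·11n) correction.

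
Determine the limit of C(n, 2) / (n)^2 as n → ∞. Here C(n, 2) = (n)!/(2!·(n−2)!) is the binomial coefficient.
lim = 1/2! = 1/2

With N = n → ∞: C(N, 2) / N^2 = [N(N−1)…(N−1)] / (2! · N^2) = (1/2!) · 1 · (1 − 1/n). Each factor → 1 as N → ∞, so the limit is 1/2! = 1/2.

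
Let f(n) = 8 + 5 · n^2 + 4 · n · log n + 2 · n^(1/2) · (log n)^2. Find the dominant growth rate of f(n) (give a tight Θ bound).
f(n) ∈ Θ(n^2)

Compare the terms by growth order. For large n, n^a · (log n)^b dominates n^a' · (log n)^b' iff a > a', or (a = a' and b > b'). Ranking the 4 terms shows the dominant one is 5 · n^2. Hence f(n) ∈ Θ(n^2).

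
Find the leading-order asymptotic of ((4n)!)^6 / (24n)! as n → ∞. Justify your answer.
((4n)!)^6/(24n)! ~ ((2π·4n)^(5/2) / sqrt(6)) · 6^(−6·4n)  →  0

Write N = 4n. Stirling: N! ~ sqrt(2π N)(N/e)^N and (6N)! ~ sqrt(2π·6N)·(6N/e)^(6N).
  (N!)^6/(6N)! ~ (2π N)^(6/2) (N/e)^(6N) / [sqrt(2π·6N) (6N/e)^(6N)]
     = (2π N)^(6/2) / sqrt(2π·6N) · (N/(6N))^(6N)
     = (2π N)^((6−1)/2) / sqrt(6) · 6^(−6N).
Since 6^6 > 1, the factor 6^(−6N) decays exponentially, so the ratio → 0. Substituting N = 4n gives the stated form.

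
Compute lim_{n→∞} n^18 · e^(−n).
lim = 0

Exponentials with base > 1 dominate every fixed polynomial: for any fixed c, n^c / e^n → 0 as n → ∞ (e.g. by the ratio test, or since e^n grows faster than any power of n). Hence n^18 · e^(−n) = n^18 / e^n → 0.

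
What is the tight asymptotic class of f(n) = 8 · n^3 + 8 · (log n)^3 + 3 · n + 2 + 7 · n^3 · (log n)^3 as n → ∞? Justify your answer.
f(n) ∈ Θ(n^3 · (log n)^3)

Compare the terms by growth order. For large n, n^a · (log n)^b dominates n^a' · (log n)^b' iff a > a', or (a = a' and b > b'). Ranking the 5 terms shows the dominant one is 7 · n^3 · (log n)^3. Hence f(n) ∈ Θ(n^3 · (log n)^3).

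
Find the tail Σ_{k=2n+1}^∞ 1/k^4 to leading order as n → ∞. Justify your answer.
Σ_{k>2n} 1/k^4 ~ 1/(3 · (2n)^3)

Compare to the integral: ∫_{2n}^∞ x^(−4) dx = [−x^(−3)/3]_{2n}^∞ = 1/((4−1)·(2n)^3). Euler-Maclaurin then gives
  Σ_{k>2n} 1/k^4 = ∫_{2n}^∞ dx/x^4 − 1/(2·(2n)^4) + O(1/(2n)^5).
(Equivalently this is ζ(4) − Σ_{k≤2n} 1/k^4.)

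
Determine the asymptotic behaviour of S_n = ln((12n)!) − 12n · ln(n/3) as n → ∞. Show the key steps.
S_n ~ 12n · (ln 36 − 1) + O(ln n)

Stirling: ln((12n)!) = 12n ln(12n) − 12n + O(ln n).
  S_n = 12n ln(12n) − 12n − 12n ln(n/3) + O(ln n)
      = 12n ln(12n) − 12n ln n + 12n ln 3 − 12n + O(ln n)
      = 12n ln 12 + 12n ln 3 − 12n + O(ln n)
      = 12n (ln 36 − 1) + O(ln n).
Numerically ln(36) − 1 ≈ 2.5835.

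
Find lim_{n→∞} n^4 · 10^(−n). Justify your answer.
lim = 0

Exponentials with base > 1 dominate every fixed polynomial: for any fixed c, n^c / 10^n → 0 as n → ∞ (e.g. by the ratio test, or by writing 10^n = e^(n ln 10) and noting e^(n ln 10) / n^c → ∞). Hence n^4 · 10^(−n) = n^4 / 10^n → 0.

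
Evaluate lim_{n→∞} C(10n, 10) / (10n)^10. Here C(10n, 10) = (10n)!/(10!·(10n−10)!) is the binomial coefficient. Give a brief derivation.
lim = 1/10! = 1/3628800

With N = 10n → ∞: C(N, 10) / N^10 = [N(N−1)…(N−9)] / (10! · N^10) = (1/10!) · 1 · (1 − 1/(10n)) · … · (1 − 9/(10n)). Each factor → 1 as N → ∞, so the limit is 1/10! = 1/3628800.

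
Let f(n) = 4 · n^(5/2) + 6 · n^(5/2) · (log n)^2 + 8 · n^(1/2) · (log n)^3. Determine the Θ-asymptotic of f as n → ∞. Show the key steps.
f(n) ∈ Θ(n^(5/2) · (log n)^2)

Compare the terms by growth order. For large n, n^a · (log n)^b dominates n^a' · (log n)^b' iff a > a', or (a = a' and b > b'). Ranking the 3 terms shows the dominant one is 6 · n^(5/2) · (log n)^2. Hence f(n) ∈ Θ(n^(5/2) · (log n)^2).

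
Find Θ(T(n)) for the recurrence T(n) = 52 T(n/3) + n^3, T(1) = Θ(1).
T(n) = Θ(n^(log_3 52))

Master theorem: compare f(n) = n^3 to n^(log_3 52) where log_3 52 ≈ 3.597. Since 3 < log_3 52, we have f(n) = O(n^(log_3 52 − ε)) for some ε > 0 — Case 1. Hence T(n) = Θ(n^(log_3 52)).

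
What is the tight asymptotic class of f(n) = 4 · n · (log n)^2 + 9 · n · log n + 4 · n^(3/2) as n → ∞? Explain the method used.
f(n) ∈ Θ(n^(3/2))

Compare the terms by growth order. For large n, n^a · (log n)^b dominates n^a' · (log n)^b' iff a > a', or (a = a' and b > b'). Ranking the 3 terms shows the dominant one is 4 · n^(3/2). Hence f(n) ∈ Θ(n^(3/2)).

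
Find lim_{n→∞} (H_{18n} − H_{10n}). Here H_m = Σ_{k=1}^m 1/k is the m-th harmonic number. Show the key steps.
lim = ln(18/10) = ln(9/5)

Euler-Maclaurin gives H_m = ln m + γ + 1/(2m) + O(1/m^2). The γ and O(1/m) terms cancel in the difference:
  H_{18n} − H_{10n} = ln(18n) − ln(10n) + O(1/n) = ln(18/10) + O(1/n).
Hence the limit is ln(18/10) = ln(9/5).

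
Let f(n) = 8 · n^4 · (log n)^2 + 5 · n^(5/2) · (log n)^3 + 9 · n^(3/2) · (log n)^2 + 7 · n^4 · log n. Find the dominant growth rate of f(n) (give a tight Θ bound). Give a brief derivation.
f(n) ∈ Θ(n^4 · (log n)^2)

Compare the terms by growth order. For large n, n^a · (log n)^b dominates n^a' · (log n)^b' iff a > a', or (a = a' and b > b'). Ranking the 4 terms shows the dominant one is 8 · n^4 · (log n)^2. Hence f(n) ∈ Θ(n^4 · (log n)^2).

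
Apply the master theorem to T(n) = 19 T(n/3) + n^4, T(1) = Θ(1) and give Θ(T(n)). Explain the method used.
T(n) = Θ(n^4)

log_3 19 ≈ 2.680. f(n) = n^4 dominates n^(log_3 19) since 4 > 2.680, and the regularity condition a·f(n/b) = 19·(n/3)^4 = (19/81)·n^4 ≤ c·f(n) holds with c = 19/81 ≈ 0.235 < 1. So this is Case 3: T(n) = Θ(f(n)) = Θ(n^4).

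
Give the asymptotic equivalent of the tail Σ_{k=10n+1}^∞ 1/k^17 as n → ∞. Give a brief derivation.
Σ_{k>10n} 1/k^17 ~ 1/(16 · (10n)^16)

Compare to the integral: ∫_{10n}^∞ x^(−17) dx = [−x^(−16)/16]_{10n}^∞ = 1/((17−1)·(10n)^16). Euler-Maclaurin then gives
  Σ_{k>10n} 1/k^17 = ∫_{10n}^∞ dx/x^17 − 1/(2·(10n)^17) + O(1/(10n)^18).
(Equivalently this is ζ(17) − Σ_{k≤10n} 1/k^17.)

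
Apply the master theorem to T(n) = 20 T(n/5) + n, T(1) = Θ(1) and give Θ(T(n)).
T(n) = Θ(n^(log_5 20))

Master theorem: compare f(n) = n to n^(log_5 20) where log_5 20 ≈ 1.861. Since 1 < log_5 20, we have f(n) = O(n^(log_5 20 − ε)) for some ε > 0 — Case 1. Hence T(n) = Θ(n^(log_5 20)).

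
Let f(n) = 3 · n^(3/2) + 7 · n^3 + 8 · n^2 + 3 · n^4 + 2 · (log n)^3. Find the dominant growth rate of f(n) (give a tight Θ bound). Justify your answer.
f(n) ∈ Θ(n^4)

Compare the terms by growth order. For large n, n^a · (log n)^b dominates n^a' · (log n)^b' iff a > a', or (a = a' and b > b'). Ranking the 5 terms shows the dominant one is 3 · n^4. Hence f(n) ∈ Θ(n^4).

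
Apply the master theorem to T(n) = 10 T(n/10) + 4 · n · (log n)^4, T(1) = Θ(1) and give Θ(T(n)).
T(n) = Θ(n · (log n)^5)

Here log_10 10 = 1 and f(n) = 4 · n · (log n)^4 = Θ(n^(log_10 10) · (log n)^4). This is the extended Case 2 of the master theorem (f matches the critical exponent up to log factors), giving T(n) = Θ(n^(log_10 10) · (log n)^(4+1)) = Θ(n · (log n)^5).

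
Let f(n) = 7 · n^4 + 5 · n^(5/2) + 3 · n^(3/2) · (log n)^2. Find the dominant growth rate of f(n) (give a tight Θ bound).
f(n) ∈ Θ(n^4)

Compare the terms by growth order. For large n, n^a · (log n)^b dominates n^a' · (log n)^b' iff a > a', or (a = a' and b > b'). Ranking the 3 terms shows the dominant one is 7 · n^4. Hence f(n) ∈ Θ(n^4).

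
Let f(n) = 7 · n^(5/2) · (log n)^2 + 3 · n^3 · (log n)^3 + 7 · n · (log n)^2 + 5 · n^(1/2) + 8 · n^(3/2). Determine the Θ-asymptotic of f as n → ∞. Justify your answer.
f(n) ∈ Θ(n^3 · (log n)^3)

Compare the terms by growth order. For large n, n^a · (log n)^b dominates n^a' · (log n)^b' iff a > a', or (a = a' and b > b'). Ranking the 5 terms shows the dominant one is 3 · n^3 · (log n)^3. Hence f(n) ∈ Θ(n^3 · (log n)^3).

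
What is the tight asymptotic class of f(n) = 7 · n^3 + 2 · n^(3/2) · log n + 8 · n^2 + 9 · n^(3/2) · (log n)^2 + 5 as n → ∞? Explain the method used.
f(n) ∈ Θ(n^3)

Compare the terms by growth order. For large n, n^a · (log n)^b dominates n^a' · (log n)^b' iff a > a', or (a = a' and b > b'). Ranking the 5 terms shows the dominant one is 7 · n^3. Hence f(n) ∈ Θ(n^3).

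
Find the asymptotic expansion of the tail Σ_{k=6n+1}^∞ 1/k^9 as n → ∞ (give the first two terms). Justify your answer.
Σ_{k>6n} 1/k^9 = 1/(8 · (6n)^8) − 1/(2 · (6n)^9) + O(1/(6n)^10)

Compare to the integral: ∫_{6n}^∞ x^(−9) dx = [−x^(−8)/8]_{6n}^∞ = 1/((9−1)·(6n)^8). The Euler-Maclaurin correction adds −f(6n)/2 = −1/(2·(6n)^9). Euler-Maclaurin then gives
  Σ_{k>6n} 1/k^9 = ∫_{6n}^∞ dx/x^9 − 1/(2·(6n)^9) + O(1/(6n)^10).
(Equivalently this is ζ(9) − Σ_{k≤6n} 1/k^9.)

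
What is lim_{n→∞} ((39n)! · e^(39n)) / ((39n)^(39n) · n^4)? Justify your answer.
lim = 0

Stirling: (39n)! ~ sqrt(2π·39n) · (39n/e)^(39n). Hence
  (39n)! · e^(39n) / (39n)^(39n) ~ sqrt(2π·39n).
Dividing by n^4: sqrt(2π·39n) / n^4 = sqrt(2π·39) · n^((1−8)/2), so the expression behaves like sqrt(2π·39) · n^((1−8)/2) → 0.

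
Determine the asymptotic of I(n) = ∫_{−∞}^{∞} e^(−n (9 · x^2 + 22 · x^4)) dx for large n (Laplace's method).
I(n) ~ sqrt(π/(9n))

φ(x) = 9 · x^2 + 22 · x^4 has its unique global minimum at x* = 0 (since φ'(x) = 18x + 88x^3 = 0 only at x = 0 for real x with both coefficients positive, and φ → ∞ as |x| → ∞). At x* = 0, φ(0) = 0 and φ''(0) = 18. Laplace's method then gives
  I(n) ~ sqrt(2π / (n · φ''(0))) · e^(−n φ(0)) = sqrt(2π / (18n)) = sqrt(π/(9n)).
The 22 · x^4 term contributes only at subleading order (an O(1/n) relative correction).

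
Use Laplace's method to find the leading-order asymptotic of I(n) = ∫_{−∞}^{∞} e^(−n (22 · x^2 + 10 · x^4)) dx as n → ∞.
I(n) ~ sqrt(π/(22n))

φ(x) = 22 · x^2 + 10 · x^4 has its unique global minimum at x* = 0 (since φ'(x) = 44x + 40x^3 = 0 only at x = 0 for real x with both coefficients positive, and φ → ∞ as |x| → ∞). At x* = 0, φ(0) = 0 and φ''(0) = 44. Laplace's method then gives
  I(n) ~ sqrt(2π / (n · φ''(0))) · e^(−n φ(0)) = sqrt(2π / (44n)) = sqrt(π/(22n)).
The 10 · x^4 term contributes only at subleading order (an O(1/n) relative correction).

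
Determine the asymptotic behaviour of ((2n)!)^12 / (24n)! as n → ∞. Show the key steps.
((2n)!)^12/(24n)! ~ ((2π·2n)^(11/2) / sqrt(12)) · 12^(−12·2n)  →  0

Write N = 2n. Stirling: N! ~ sqrt(2π N)(N/e)^N and (12N)! ~ sqrt(2π·12N)·(12N/e)^(12N).
  (N!)^12/(12N)! ~ (2π N)^(12/2) (N/e)^(12N) / [sqrt(2π·12N) (12N/e)^(12N)]
     = (2π N)^(12/2) / sqrt(2π·12N) · (N/(12N))^(12N)
     = (2π N)^((12−1)/2) / sqrt(12) · 12^(−12N).
Since 12^12 > 1, the factor 12^(−12N) decays exponentially, so the ratio → 0. Substituting N = 2n gives the stated form.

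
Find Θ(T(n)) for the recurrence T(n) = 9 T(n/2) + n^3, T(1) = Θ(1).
T(n) = Θ(n^(log_2 9))

Master theorem: compare f(n) = n^3 to n^(log_2 9) where log_2 9 ≈ 3.170. Since 3 < log_2 9, we have f(n) = O(n^(log_2 9 − ε)) for some ε > 0 — Case 1. Hence T(n) = Θ(n^(log_2 9)).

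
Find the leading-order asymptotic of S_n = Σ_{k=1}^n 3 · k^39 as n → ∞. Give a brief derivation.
S_n ~ 3 · n^40 / 40

By integral comparison (Euler-Maclaurin), Σ_{k=1}^n 3 · k^39 = 3 · ∫_0^n x^39 dx + O(n^39) = 3 · n^40/40 + O(n^39). (Equivalently, Faulhaber's formula gives the same leading term.)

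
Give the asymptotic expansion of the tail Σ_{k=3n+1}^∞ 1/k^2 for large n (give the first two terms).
Σ_{k>3n} 1/k^2 = 1/(1 · (3n)) − 1/(2 · (3n)^2) + O(1/(3n)^3)

Compare to the integral: ∫_{3n}^∞ x^(−2) dx = [−x^(−1)/1]_{3n}^∞ = 1/((2−1)·(3n)). The Euler-Maclaurin correction adds −f(3n)/2 = −1/(2·(3n)^2). Euler-Maclaurin then gives
  Σ_{k>3n} 1/k^2 = ∫_{3n}^∞ dx/x^2 − 1/(2·(3n)^2) + O(1/(3n)^3).
(Equivalently this is ζ(2) − Σ_{k≤3n} 1/k^2.)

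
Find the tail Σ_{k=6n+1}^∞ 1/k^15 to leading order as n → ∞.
Σ_{k>6n} 1/k^15 ~ 1/(14 · (6n)^14)

Compare to the integral: ∫_{6n}^∞ x^(−15) dx = [−x^(−14)/14]_{6n}^∞ = 1/((15−1)·(6n)^14). Euler-Maclaurin then gives
  Σ_{k>6n} 1/k^15 = ∫_{6n}^∞ dx/x^15 − 1/(2·(6n)^15) + O(1/(6n)^16).
(Equivalently this is ζ(15) − Σ_{k≤6n} 1/k^15.)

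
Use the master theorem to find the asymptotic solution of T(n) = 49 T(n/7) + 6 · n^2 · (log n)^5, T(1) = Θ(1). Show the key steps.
T(n) = Θ(n^2 · (log n)^6)

Here log_7 49 = 2 and f(n) = 6 · n^2 · (log n)^5 = Θ(n^(log_7 49) · (log n)^5). This is the extended Case 2 of the master theorem (f matches the critical exponent up to log factors), giving T(n) = Θ(n^(log_7 49) · (log n)^(5+1)) = Θ(n^2 · (log n)^6).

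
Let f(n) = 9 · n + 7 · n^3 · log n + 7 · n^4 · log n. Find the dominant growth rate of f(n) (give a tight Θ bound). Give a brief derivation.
f(n) ∈ Θ(n^4 · log n)

Compare the terms by growth order. For large n, n^a · (log n)^b dominates n^a' · (log n)^b' iff a > a', or (a = a' and b > b'). Ranking the 3 terms shows the dominant one is 7 · n^4 · log n. Hence f(n) ∈ Θ(n^4 · log n).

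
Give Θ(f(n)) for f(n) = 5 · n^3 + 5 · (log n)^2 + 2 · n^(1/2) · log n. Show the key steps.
f(n) ∈ Θ(n^3)

Compare the terms by growth order. For large n, n^a · (log n)^b dominates n^a' · (log n)^b' iff a > a', or (a = a' and b > b'). Ranking the 3 terms shows the dominant one is 5 · n^3. Hence f(n) ∈ Θ(n^3).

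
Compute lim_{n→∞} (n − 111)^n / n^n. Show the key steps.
lim = e^(−111)

Rewrite as (1 − 111/n)^(n). By the standard limit (1 + x/n)^n → e^x, we have (1 − 111/n)^n → e^(−111), and raising to the 1st power gives e^(−111).
More precisely, ln[(1 − 111/n)^(n)] = n · ln(1 − 111/n) = n · (-111/n + O(1/n^2)) = -111 + O(1/n) → -111.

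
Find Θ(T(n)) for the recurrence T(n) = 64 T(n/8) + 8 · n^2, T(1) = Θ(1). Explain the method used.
T(n) = Θ(n^2 log n)

log_8 64 = 2, and f(n) = 8 · n^2 = Θ(n^(log_8 64)). This is Case 2 of the master theorem: T(n) = Θ(f(n) · log n) = Θ(n^2 log n).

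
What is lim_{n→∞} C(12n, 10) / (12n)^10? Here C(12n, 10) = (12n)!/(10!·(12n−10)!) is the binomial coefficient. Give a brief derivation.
lim = 1/10! = 1/3628800

With N = 12n → ∞: C(N, 10) / N^10 = [N(N−1)…(N−9)] / (10! · N^10) = (1/10!) · 1 · (1 − 1/(12n)) · … · (1 − 9/(12n)). Each factor → 1 as N → ∞, so the limit is 1/10! = 1/3628800.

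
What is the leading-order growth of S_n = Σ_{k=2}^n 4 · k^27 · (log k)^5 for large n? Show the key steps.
S_n ~ n^28 · (log n)^5 / 7

By integral comparison, S_n = ∫_1^n 4 · x^27 · (log x)^5 dx + O(n^27 · (log n)^5). For the integral, the leading term of ∫_1^n x^27 (log x)^5 dx is n^28/28 · (log n)^5 (by repeated integration by parts; each step lowers the log-exponent and produces a relatively O(1/log n) correction). Hence S_n ~ n^28 · (log n)^5 / 7.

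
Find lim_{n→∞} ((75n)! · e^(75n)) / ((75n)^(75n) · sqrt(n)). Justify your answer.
lim = sqrt(2π·75)

Stirling: (75n)! ~ sqrt(2π·75n) · (75n/e)^(75n). Hence
  (75n)! · e^(75n) / (75n)^(75n) ~ sqrt(2π·75n).
Dividing by sqrt(n): sqrt(2π·75n) / sqrt(n) = sqrt(2π·75) · n^((1−1)/2), so the limit is sqrt(2π·75).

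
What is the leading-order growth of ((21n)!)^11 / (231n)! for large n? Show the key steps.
((21n)!)^11/(231n)! ~ ((2π·21n)^(10/2) / sqrt(11)) · 11^(−11·21n)  →  0

Write N = 21n. Stirling: N! ~ sqrt(2π N)(N/e)^N and (11N)! ~ sqrt(2π·11N)·(11N/e)^(11N).
  (N!)^11/(11N)! ~ (2π N)^(11/2) (N/e)^(11N) / [sqrt(2π·11N) (11N/e)^(11N)]
     = (2π N)^(11/2) / sqrt(2π·11N) · (N/(11N))^(11N)
     = (2π N)^((11−1)/2) / sqrt(11) · 11^(−11N).
Since 11^11 > 1, the factor 11^(−11N) decays exponentially, so the ratio → 0. Substituting N = 21n gives the stated form.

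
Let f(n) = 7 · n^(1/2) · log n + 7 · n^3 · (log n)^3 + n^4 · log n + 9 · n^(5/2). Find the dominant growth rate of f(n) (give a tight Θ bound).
f(n) ∈ Θ(n^4 · log n)

Compare the terms by growth order. For large n, n^a · (log n)^b dominates n^a' · (log n)^b' iff a > a', or (a = a' and b > b'). Ranking the 4 terms shows the dominant one is n^4 · log n. Hence f(n) ∈ Θ(n^4 · log n).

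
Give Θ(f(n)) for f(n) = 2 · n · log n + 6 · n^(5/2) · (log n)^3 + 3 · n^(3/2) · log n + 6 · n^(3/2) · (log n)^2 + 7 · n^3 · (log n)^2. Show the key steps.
f(n) ∈ Θ(n^3 · (log n)^2)

Compare the terms by growth order. For large n, n^a · (log n)^b dominates n^a' · (log n)^b' iff a > a', or (a = a' and b > b'). Ranking the 5 terms shows the dominant one is 7 · n^3 · (log n)^2. Hence f(n) ∈ Θ(n^3 · (log n)^2).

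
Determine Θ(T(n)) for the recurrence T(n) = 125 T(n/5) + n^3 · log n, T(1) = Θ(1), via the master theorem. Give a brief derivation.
T(n) = Θ(n^3 · (log n)^2)

Here log_5 125 = 3 and f(n) = n^3 · log n = Θ(n^(log_5 125) · (log n)^1). This is the extended Case 2 of the master theorem (f matches the critical exponent up to log factors), giving T(n) = Θ(n^(log_5 125) · (log n)^(1+1)) = Θ(n^3 · (log n)^2).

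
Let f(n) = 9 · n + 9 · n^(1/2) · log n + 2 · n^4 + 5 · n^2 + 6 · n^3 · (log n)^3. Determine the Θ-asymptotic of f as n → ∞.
f(n) ∈ Θ(n^4)

Compare the terms by growth order. For large n, n^a · (log n)^b dominates n^a' · (log n)^b' iff a > a', or (a = a' and b > b'). Ranking the 5 terms shows the dominant one is 2 · n^4. Hence f(n) ∈ Θ(n^4).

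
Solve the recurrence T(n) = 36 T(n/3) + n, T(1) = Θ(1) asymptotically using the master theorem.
T(n) = Θ(n^(log_3 36))

Master theorem: compare f(n) = n to n^(log_3 36) where log_3 36 ≈ 3.262. Since 1 < log_3 36, we have f(n) = O(n^(log_3 36 − ε)) for some ε > 0 — Case 1. Hence T(n) = Θ(n^(log_3 36)).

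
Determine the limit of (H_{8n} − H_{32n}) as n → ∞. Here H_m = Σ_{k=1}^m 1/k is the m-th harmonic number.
lim = ln(8/32) = −ln 4

Euler-Maclaurin gives H_m = ln m + γ + 1/(2m) + O(1/m^2). The γ and O(1/m) terms cancel in the difference:
  H_{8n} − H_{32n} = ln(8n) − ln(32n) + O(1/n) = ln(8/32) + O(1/n).
Hence the limit is ln(8/32) = −ln 4.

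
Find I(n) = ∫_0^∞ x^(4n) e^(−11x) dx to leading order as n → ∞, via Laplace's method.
I(n) ~ (sqrt(2π·4n) / 11) · (4n/(11e))^(4n)

Write the integrand as exp(4n ln x − 11x) and set f(x) = 4n ln x − 11x. Then f'(x) = 4n/x − 11 = 0 at x* = 4n/11, and f''(x*) = −4n/x*^2 = −11^2/(4n). Laplace's method (interior maximum) gives
  I(n) ~ e^(f(x*)) · sqrt(2π / |f''(x*)|)
        = exp(4n ln(4n/11) − 4n) · sqrt(2π · 4n / 11^2)
        = (4n/11)^(4n) e^(−4n) · sqrt(2π·4n) / 11
        = (sqrt(2π·4n) / 11) · (4n/(11e))^(4n).
This matches Γ(4n+1)/11^(4n+1) with Stirling applied to Γ.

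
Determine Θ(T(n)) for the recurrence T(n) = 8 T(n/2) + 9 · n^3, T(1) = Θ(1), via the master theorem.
T(n) = Θ(n^3 log n)

log_2 8 = 3, and f(n) = 9 · n^3 = Θ(n^(log_2 8)). This is Case 2 of the master theorem: T(n) = Θ(f(n) · log n) = Θ(n^3 log n).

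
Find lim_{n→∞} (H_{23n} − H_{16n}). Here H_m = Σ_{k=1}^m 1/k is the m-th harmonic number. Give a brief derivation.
lim = ln(23/16)

Euler-Maclaurin gives H_m = ln m + γ + 1/(2m) + O(1/m^2). The γ and O(1/m) terms cancel in the difference:
  H_{23n} − H_{16n} = ln(23n) − ln(16n) + O(1/n) = ln(23/16) + O(1/n).
Hence the limit is ln(23/16).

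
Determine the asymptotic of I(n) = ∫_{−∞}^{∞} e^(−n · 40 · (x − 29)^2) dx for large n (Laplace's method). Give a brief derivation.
I(n) = sqrt(π/(40n))

Here φ(x) = 40 · (x − 29)^2 has its unique minimum at x* = 29 with φ(x*) = 0 and φ''(x*) = 80. Laplace's method gives
  I(n) ~ e^(−n φ(x*)) · sqrt(2π / (n · φ''(x*))) = sqrt(2π / (80n)) = sqrt(π/(40n)).
This is exact: substituting u = (x − 29)·sqrt(40n) gives I(n) = (1/sqrt(40n)) ∫_{−∞}^{∞} e^(−u^2) du = sqrt(π/(40n)).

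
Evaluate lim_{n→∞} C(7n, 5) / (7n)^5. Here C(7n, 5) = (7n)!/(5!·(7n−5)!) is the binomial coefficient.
lim = 1/5! = 1/120

With N = 7n → ∞: C(N, 5) / N^5 = [N(N−1)…(N−4)] / (5! · N^5) = (1/5!) · 1 · (1 − 1/(7n)) · (1 − 2/(7n)) · (1 − 3/(7n)) · (1 − 4/(7n)). Each factor → 1 as N → ∞, so the limit is 1/5! = 1/120.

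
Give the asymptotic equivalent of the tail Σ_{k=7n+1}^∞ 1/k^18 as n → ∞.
Σ_{k>7n} 1/k^18 ~ 1/(17 · (7n)^17)

Compare to the integral: ∫_{7n}^∞ x^(−18) dx = [−x^(−17)/17]_{7n}^∞ = 1/((18−1)·(7n)^17). Euler-Maclaurin then gives
  Σ_{k>7n} 1/k^18 = ∫_{7n}^∞ dx/x^18 − 1/(2·(7n)^18) + O(1/(7n)^19).
(Equivalently this is ζ(18) − Σ_{k≤7n} 1/k^18.)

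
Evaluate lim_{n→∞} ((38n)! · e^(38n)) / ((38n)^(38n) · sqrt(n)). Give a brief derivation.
lim = sqrt(2π·38)

Stirling: (38n)! ~ sqrt(2π·38n) · (38n/e)^(38n). Hence
  (38n)! · e^(38n) / (38n)^(38n) ~ sqrt(2π·38n).
Dividing by sqrt(n): sqrt(2π·38n) / sqrt(n) = sqrt(2π·38) · n^((1−1)/2), so the limit is sqrt(2π·38).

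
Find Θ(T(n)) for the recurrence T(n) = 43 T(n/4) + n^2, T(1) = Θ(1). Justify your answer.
T(n) = Θ(n^(log_4 43))

Master theorem: compare f(n) = n^2 to n^(log_4 43) where log_4 43 ≈ 2.713. Since 2 < log_4 43, we have f(n) = O(n^(log_4 43 − ε)) for some ε > 0 — Case 1. Hence T(n) = Θ(n^(log_4 43)).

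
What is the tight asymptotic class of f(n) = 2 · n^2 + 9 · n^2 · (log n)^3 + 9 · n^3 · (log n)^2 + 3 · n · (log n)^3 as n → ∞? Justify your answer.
f(n) ∈ Θ(n^3 · (log n)^2)

Compare the terms by growth order. For large n, n^a · (log n)^b dominates n^a' · (log n)^b' iff a > a', or (a = a' and b > b'). Ranking the 4 terms shows the dominant one is 9 · n^3 · (log n)^2. Hence f(n) ∈ Θ(n^3 · (log n)^2).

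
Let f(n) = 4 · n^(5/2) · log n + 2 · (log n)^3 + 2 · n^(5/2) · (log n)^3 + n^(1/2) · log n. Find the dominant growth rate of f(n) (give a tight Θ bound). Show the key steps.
f(n) ∈ Θ(n^(5/2) · (log n)^3)

Compare the terms by growth order. For large n, n^a · (log n)^b dominates n^a' · (log n)^b' iff a > a', or (a = a' and b > b'). Ranking the 4 terms shows the dominant one is 2 · n^(5/2) · (log n)^3. Hence f(n) ∈ Θ(n^(5/2) · (log n)^3).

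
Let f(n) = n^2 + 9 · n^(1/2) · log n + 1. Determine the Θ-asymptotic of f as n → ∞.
f(n) ∈ Θ(n^2)

Compare the terms by growth order. For large n, n^a · (log n)^b dominates n^a' · (log n)^b' iff a > a', or (a = a' and b > b'). Ranking the 3 terms shows the dominant one is n^2. Hence f(n) ∈ Θ(n^2).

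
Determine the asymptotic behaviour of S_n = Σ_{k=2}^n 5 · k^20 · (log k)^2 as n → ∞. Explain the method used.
S_n ~ 5 · n^21 · (log n)^2 / 21

By integral comparison, S_n = ∫_1^n 5 · x^20 · (log x)^2 dx + O(n^20 · (log n)^2). For the integral, the leading term of ∫_1^n x^20 (log x)^2 dx is n^21/21 · (log n)^2 (by repeated integration by parts; each step lowers the log-exponent and produces a relatively O(1/log n) correction). Hence S_n ~ 5 · n^21 · (log n)^2 / 21.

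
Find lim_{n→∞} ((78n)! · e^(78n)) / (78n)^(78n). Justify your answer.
lim = ∞

Stirling: (78n)! ~ sqrt(2π·78n) · (78n/e)^(78n). Hence
  (78n)! · e^(78n) / (78n)^(78n) ~ sqrt(2π·78n) = sqrt(2π·78) · sqrt(n) → ∞.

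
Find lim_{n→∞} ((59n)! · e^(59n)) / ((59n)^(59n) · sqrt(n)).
lim = sqrt(2π·59)

Stirling: (59n)! ~ sqrt(2π·59n) · (59n/e)^(59n). Hence
  (59n)! · e^(59n) / (59n)^(59n) ~ sqrt(2π·59n).
Dividing by sqrt(n): sqrt(2π·59n) / sqrt(n) = sqrt(2π·59) · n^((1−1)/2), so the limit is sqrt(2π·59).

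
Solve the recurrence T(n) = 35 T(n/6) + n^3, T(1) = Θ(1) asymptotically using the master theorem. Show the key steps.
T(n) = Θ(n^3)

log_6 35 ≈ 1.984. f(n) = n^3 dominates n^(log_6 35) since 3 > 1.984, and the regularity condition a·f(n/b) = 35·(n/6)^3 = (35/216)·n^3 ≤ c·f(n) holds with c = 35/216 ≈ 0.162 < 1. So this is Case 3: T(n) = Θ(f(n)) = Θ(n^3).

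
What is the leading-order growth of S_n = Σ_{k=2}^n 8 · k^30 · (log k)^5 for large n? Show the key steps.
S_n ~ 8 · n^31 · (log n)^5 / 31

By integral comparison, S_n = ∫_1^n 8 · x^30 · (log x)^5 dx + O(n^30 · (log n)^5). For the integral, the leading term of ∫_1^n x^30 (log x)^5 dx is n^31/31 · (log n)^5 (by repeated integration by parts; each step lowers the log-exponent and produces a relatively O(1/log n) correction). Hence S_n ~ 8 · n^31 · (log n)^5 / 31.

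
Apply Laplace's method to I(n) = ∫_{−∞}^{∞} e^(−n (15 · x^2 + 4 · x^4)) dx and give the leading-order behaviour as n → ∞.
I(n) ~ sqrt(π/(15n))

φ(x) = 15 · x^2 + 4 · x^4 has its unique global minimum at x* = 0 (since φ'(x) = 30x + 16x^3 = 0 only at x = 0 for real x with both coefficients positive, and φ → ∞ as |x| → ∞). At x* = 0, φ(0) = 0 and φ''(0) = 30. Laplace's method then gives
  I(n) ~ sqrt(2π / (n · φ''(0))) · e^(−n φ(0)) = sqrt(2π / (30n)) = sqrt(π/(15n)).
The 4 · x^4 term contributes only at subleading order (an O(1/n) relative correction).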